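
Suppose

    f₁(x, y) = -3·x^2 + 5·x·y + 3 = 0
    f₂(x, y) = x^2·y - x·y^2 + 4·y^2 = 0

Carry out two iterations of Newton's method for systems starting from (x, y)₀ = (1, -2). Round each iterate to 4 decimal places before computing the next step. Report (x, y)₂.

(0.6901, -0.4756)

At (1, -2): F = (-10.0000, 10.0000).
Jacobian J = [[-6·x + 5·y, 5·x], [2·x·y - y^2, x^2 - 2·x·y + 8·y]].
At the point, J = [[-16.0000, 5.0000], [-8.0000, -11.0000]] (det J = 216.0000).
Solving J·Δ = −F gives Δ = (-0.2778, 1.1111).
Then the next iterate is (x, y)₁ = (0.7222, -0.8889).
Round to (0.7222, -0.8889) and repeat: F = (-1.774536, 2.126305), J = [[-8.7777, 3.6110], [-2.074070, -5.3057]].
Δ = (-0.0321, 0.4133), so (x, y)₂ = (0.6901, -0.4756).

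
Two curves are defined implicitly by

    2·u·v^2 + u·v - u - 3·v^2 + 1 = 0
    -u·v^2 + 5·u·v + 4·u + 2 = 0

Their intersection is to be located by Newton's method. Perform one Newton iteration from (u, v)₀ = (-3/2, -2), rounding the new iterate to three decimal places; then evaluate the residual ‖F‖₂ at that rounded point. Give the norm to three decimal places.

At (-3/2, -2): F = (-18.500, 17.000).
Jacobian J = [[2·v^2 + v - 1, 4·u·v + u - 6·v], [-v^2 + 5·v + 4, -2·u·v + 5·u]].
At the point, J = [[5.000, 22.500], [-10.000, -13.500]] (det J = 157.500).
Solving J·Δ = −F gives Δ = (0.843, 0.635).
Then the next iterate is (u, v)₁ = (-0.657, -1.365).
Re-evaluating at (-0.657, -1.365): F = (-5.48415, 5.08016), so ‖F‖₂ = 7.476.

7.476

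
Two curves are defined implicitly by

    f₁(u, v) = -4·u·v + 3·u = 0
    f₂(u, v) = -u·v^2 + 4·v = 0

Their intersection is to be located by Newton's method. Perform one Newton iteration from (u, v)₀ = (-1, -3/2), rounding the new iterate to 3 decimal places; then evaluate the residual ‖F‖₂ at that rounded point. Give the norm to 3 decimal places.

At (-1, -3/2): F = (-9.000, -3.750).
Jacobian J = [[-4·v + 3, -4·u], [-v^2, -2·u·v + 4]].
At the point, J = [[9.000, 4.000], [-2.250, 1.000]] (det J = 18.000).
Solving J·Δ = −F gives Δ = (-0.333, 3.000).
Then the next iterate is (u, v)₁ = (-1.333, 1.500).
Re-evaluating at (-1.333, 1.500): F = (3.999, 8.99925), so ‖F‖₂ = 9.848.

9.848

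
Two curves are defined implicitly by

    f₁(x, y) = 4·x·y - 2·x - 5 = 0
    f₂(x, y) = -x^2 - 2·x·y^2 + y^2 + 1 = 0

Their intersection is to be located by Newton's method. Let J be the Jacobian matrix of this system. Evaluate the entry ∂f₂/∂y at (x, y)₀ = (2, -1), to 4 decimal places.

∂f₂/∂y = -4·x·y + 2·y.
At (2, -1) this is 6.0000.

6.0000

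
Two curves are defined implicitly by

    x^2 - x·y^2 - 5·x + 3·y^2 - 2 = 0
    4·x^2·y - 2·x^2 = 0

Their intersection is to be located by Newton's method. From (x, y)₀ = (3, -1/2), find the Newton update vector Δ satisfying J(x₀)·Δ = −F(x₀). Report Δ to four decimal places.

(10.6667, 8.1111)

At (3, -1/2): F = (-8.0000, -36.0000).
Jacobian J = [[2·x - y^2 - 5, -2·x·y + 6·y], [8·x·y - 4·x, 4·x^2]].
At the point, J = [[0.7500, 0.0000], [-24.0000, 36.0000]] (det J = 27.0000).
Solving J·Δ = −F gives Δ = (10.6667, 8.1111).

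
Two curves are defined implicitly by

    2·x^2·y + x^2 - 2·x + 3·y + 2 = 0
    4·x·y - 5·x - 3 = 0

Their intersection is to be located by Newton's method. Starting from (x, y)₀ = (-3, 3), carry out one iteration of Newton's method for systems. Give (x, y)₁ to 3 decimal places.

At (-3, 3): F = (80.000, -24.000).
Jacobian J = [[4·x·y + 2·x - 2, 2·x^2 + 3], [4·y - 5, 4·x]].
At the point, J = [[-44.000, 21.000], [7.000, -12.000]] (det J = 381.000).
Solving J·Δ = −F gives Δ = (1.197, -1.302).
Then the next iterate is (x, y)₁ = (-1.803, 1.698).

(-1.803, 1.698)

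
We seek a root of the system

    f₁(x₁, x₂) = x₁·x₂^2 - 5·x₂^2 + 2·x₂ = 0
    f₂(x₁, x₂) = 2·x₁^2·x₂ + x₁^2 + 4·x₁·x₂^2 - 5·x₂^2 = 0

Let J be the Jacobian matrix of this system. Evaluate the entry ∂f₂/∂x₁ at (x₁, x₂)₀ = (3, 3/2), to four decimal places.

∂f₂/∂x₁ = 4·x₁·x₂ + 2·x₁ + 4·x₂^2.
At (3, 3/2) this is 33.0000.

33.0000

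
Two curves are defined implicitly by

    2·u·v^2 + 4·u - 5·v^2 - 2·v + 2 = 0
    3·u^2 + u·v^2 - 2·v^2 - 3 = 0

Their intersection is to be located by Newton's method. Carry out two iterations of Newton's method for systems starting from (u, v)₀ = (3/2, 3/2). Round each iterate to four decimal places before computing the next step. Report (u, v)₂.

(1.1987, 1.2765)

At (3/2, 3/2): F = (0.5000, 2.6250).
Jacobian J = [[2·v^2 + 4, 4·u·v - 10·v - 2], [6·u + v^2, 2·u·v - 4·v]].
At the point, J = [[8.5000, -8.0000], [11.2500, -1.5000]] (det J = 77.2500).
Solving J·Δ = −F gives Δ = (-0.2621, -0.2160).
Then the next iterate is (u, v)₁ = (1.2379, 1.2840).
Round to (1.2379, 1.2840) and repeat: F = (0.222063, 0.340748), J = [[7.297312, -8.482146], [9.076056, -1.957073]].
Δ = (-0.0392, -0.0075), so (u, v)₂ = (1.1987, 1.2765).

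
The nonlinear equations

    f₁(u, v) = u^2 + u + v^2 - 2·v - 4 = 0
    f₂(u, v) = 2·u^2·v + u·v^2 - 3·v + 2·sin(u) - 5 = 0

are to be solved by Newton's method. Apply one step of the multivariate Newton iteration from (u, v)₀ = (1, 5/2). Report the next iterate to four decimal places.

(0.8925, 2.8575)

At (1, 5/2): F = (-0.7500, 0.432942).
Jacobian J = [[2·u + 1, 2·v - 2], [4·u·v + v^2 + 2·cos(u), 2·u^2 + 2·u·v - 3]].
At the point, J = [[3.0000, 3.0000], [17.330605, 4.0000]] (det J = -39.991814).
Solving J·Δ = −F gives Δ = (-0.1075, 0.3575).
Then the next iterate is (u, v)₁ = (0.8925, 2.8575).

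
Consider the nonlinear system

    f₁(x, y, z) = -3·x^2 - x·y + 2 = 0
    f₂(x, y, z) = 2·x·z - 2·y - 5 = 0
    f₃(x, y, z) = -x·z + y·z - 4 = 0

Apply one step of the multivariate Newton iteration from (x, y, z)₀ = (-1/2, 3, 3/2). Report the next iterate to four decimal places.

(0.8611, -2.5000, 4.0833)

At (-1/2, 3, 3/2): F = (2.7500, -12.5000, 1.2500).
Jacobian J = [[-6·x - y, -x, 0], [2·z, -2, 2·x], [-z, z, -x + y]].
At the point, J = [[0.0000, 0.5000, 0.0000], [3.0000, -2.0000, -1.0000], [-1.5000, 1.5000, 3.5000]] (det J = -4.5000).
Solving J·Δ = −F gives Δ = (1.3611, -5.5000, 2.5833).
Then the next iterate is (x, y, z)₁ = (0.8611, -2.5000, 4.0833).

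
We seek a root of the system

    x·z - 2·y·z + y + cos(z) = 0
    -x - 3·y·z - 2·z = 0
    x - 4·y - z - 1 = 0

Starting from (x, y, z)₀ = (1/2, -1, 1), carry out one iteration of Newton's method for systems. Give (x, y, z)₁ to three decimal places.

At (1/2, -1, 1): F = (2.04030, 0.500, 2.500).
Jacobian J = [[z, -2·z + 1, x - 2·y - sin(z)], [-1, -3·z, -3·y - 2], [1, -4, -1]].
At the point, J = [[1.000, -1.000, 1.65853], [-1.000, -3.000, 1.000], [1.000, -4.000, -1.000]] (det J = 18.60970).
Solving J·Δ = −F gives Δ = (-1.096, 0.429, -0.311).
Then the next iterate is (x, y, z)₁ = (-0.596, -0.571, 0.689).

(-0.596, -0.571, 0.689)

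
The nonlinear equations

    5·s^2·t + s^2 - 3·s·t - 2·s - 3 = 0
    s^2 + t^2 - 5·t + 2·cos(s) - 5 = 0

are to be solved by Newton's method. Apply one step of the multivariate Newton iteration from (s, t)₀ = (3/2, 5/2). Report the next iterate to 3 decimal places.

At (3/2, 5/2): F = (13.125, -8.85853).
Jacobian J = [[10·s·t + 2·s - 3·t - 2, 5·s^2 - 3·s], [2·s - 2·sin(s), 2·t - 5]].
At the point, J = [[31.000, 6.750], [1.00501, 0.000]] (det J = -6.78382).
Solving J·Δ = −F gives Δ = (8.814, -42.425).
Then the next iterate is (s, t)₁ = (10.314, -39.925).

(10.314, -39.925)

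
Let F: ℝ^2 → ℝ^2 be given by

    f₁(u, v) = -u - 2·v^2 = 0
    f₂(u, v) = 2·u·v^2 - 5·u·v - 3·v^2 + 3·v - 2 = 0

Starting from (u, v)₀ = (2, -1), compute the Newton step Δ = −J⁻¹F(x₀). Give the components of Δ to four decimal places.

(0.6316, 1.1579)

At (2, -1): F = (-4.0000, 6.0000).
Jacobian J = [[-1, -4·v], [2·v^2 - 5·v, 4·u·v - 5·u - 6·v + 3]].
At the point, J = [[-1.0000, 4.0000], [7.0000, -9.0000]] (det J = -19.0000).
Solving J·Δ = −F gives Δ = (0.6316, 1.1579).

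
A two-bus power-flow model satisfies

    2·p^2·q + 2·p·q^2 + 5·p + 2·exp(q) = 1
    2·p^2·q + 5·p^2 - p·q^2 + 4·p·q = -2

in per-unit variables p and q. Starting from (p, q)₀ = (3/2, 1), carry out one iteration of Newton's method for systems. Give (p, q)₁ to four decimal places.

At (3/2, 1): F = (19.436564, 22.2500).
Jacobian J = [[4·p·q + 2·q^2 + 5, 2·p^2 + 4·p·q + 2·exp(q)], [4·p·q + 10·p - q^2 + 4·q, 2·p^2 - 2·p·q + 4·p]].
At the point, J = [[13.0000, 15.936564], [24.0000, 7.5000]] (det J = -284.977528).
Solving J·Δ = −F gives Δ = (-0.7327, -0.6219).
Then the next iterate is (p, q)₁ = (0.7673, 0.3781).

(0.7673, 0.3781)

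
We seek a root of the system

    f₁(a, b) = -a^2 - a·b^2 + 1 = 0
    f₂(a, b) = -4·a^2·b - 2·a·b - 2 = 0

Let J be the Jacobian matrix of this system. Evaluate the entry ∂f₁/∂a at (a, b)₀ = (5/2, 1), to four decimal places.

-6.0000

∂f₁/∂a = -2·a - b^2.
At (5/2, 1) this is -6.0000.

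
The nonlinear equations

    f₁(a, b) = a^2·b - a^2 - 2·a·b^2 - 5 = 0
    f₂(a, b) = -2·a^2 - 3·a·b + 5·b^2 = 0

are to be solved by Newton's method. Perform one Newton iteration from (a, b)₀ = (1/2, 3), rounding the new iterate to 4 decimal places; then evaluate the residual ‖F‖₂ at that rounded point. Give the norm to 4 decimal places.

11.5896

At (1/2, 3): F = (-13.5000, 40.0000).
Jacobian J = [[2·a·b - 2·a - 2·b^2, a^2 - 4·a·b], [-4·a - 3·b, -3·a + 10·b]].
At the point, J = [[-16.0000, -5.7500], [-11.0000, 28.5000]] (det J = -519.2500).
Solving J·Δ = −F gives Δ = (-0.2980, -1.5185).
Then the next iterate is (a, b)₁ = (0.2020, 1.4815).
Re-evaluating at (0.2020, 1.4815): F = (-5.867069, 9.994814), so ‖F‖₂ = 11.5896.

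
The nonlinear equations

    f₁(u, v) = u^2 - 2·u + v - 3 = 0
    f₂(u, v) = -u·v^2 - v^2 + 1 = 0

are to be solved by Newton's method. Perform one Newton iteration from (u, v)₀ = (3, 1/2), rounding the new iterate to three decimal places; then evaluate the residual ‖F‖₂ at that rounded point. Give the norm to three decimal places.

At (3, 1/2): F = (0.500, 0.000).
Jacobian J = [[2·u - 2, 1], [-v^2, -2·u·v - 2·v]].
At the point, J = [[4.000, 1.000], [-0.250, -4.000]] (det J = -15.750).
Solving J·Δ = −F gives Δ = (-0.127, 0.008).
Then the next iterate is (u, v)₁ = (2.873, 0.508).
Re-evaluating at (2.873, 0.508): F = (0.01613, 0.00052), so ‖F‖₂ = 0.016.

0.016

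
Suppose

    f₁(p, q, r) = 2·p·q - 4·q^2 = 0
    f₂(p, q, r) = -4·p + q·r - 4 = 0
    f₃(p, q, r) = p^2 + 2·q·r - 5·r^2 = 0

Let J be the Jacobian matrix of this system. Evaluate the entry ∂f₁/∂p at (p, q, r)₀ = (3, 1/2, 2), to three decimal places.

1.000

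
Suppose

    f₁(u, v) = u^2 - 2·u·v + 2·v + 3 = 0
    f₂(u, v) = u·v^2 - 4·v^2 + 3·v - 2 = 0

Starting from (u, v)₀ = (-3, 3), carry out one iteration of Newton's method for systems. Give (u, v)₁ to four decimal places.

At (-3, 3): F = (36.0000, -56.0000).
Jacobian J = [[2·u - 2·v, -2·u + 2], [v^2, 2·u·v - 8·v + 3]].
At the point, J = [[-12.0000, 8.0000], [9.0000, -39.0000]] (det J = 396.0000).
Solving J·Δ = −F gives Δ = (2.4141, -0.8788).
Then the next iterate is (u, v)₁ = (-0.5859, 2.1212).

(-0.5859, 2.1212)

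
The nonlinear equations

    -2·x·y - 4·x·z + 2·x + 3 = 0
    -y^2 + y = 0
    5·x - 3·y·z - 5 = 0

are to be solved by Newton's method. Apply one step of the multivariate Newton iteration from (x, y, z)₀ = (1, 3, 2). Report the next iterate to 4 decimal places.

At (1, 3, 2): F = (-9.0000, -6.0000, -18.0000).
Jacobian J = [[-2·y - 4·z + 2, -2·x, -4·x], [0, -2·y + 1, 0], [5, -3·z, -3·y]].
At the point, J = [[-12.0000, -2.0000, -4.0000], [0.0000, -5.0000, 0.0000], [5.0000, -6.0000, -9.0000]] (det J = -640.0000).
Solving J·Δ = −F gives Δ = (-0.1266, -1.2000, -1.2703).
Then the next iterate is (x, y, z)₁ = (0.8734, 1.8000, 0.7297).

(0.8734, 1.8000, 0.7297)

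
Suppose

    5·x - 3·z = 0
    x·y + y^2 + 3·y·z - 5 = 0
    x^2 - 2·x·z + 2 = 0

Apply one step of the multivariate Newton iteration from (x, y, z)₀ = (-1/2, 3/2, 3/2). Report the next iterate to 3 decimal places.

(0.107, 1.755, 0.179)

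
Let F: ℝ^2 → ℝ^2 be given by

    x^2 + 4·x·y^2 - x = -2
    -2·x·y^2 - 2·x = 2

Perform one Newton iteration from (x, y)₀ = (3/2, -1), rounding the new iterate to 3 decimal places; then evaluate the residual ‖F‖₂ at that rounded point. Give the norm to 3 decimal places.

At (3/2, -1): F = (8.750, -8.000).
Jacobian J = [[2·x + 4·y^2 - 1, 8·x·y], [-2·y^2 - 2, -4·x·y]].
At the point, J = [[6.000, -12.000], [-4.000, 6.000]] (det J = -12.000).
Solving J·Δ = −F gives Δ = (-3.625, -1.083).
Then the next iterate is (x, y)₁ = (-2.125, -2.083).
Re-evaluating at (-2.125, -2.083): F = (-28.23993, 20.69028), so ‖F‖₂ = 35.008.

35.008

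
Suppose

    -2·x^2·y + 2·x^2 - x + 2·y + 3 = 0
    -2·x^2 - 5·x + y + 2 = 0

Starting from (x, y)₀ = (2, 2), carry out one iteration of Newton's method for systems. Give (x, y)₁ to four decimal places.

(1.0000, 3.0000)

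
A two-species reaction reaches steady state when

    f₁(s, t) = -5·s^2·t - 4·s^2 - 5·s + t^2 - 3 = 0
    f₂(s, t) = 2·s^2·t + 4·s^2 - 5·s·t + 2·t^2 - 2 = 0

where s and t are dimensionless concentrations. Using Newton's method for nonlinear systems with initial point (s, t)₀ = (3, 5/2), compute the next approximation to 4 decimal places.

At (3, 5/2): F = (-160.2500, 54.0000).
Jacobian J = [[-10·s·t - 8·s - 5, -5·s^2 + 2·t], [4·s·t + 8·s - 5·t, 2·s^2 - 5·s + 4·t]].
At the point, J = [[-104.0000, -40.0000], [41.5000, 13.0000]] (det J = 308.0000).
Solving J·Δ = −F gives Δ = (-0.2492, -3.3584).
Then the next iterate is (s, t)₁ = (2.7508, -0.8584).

(2.7508, -0.8584)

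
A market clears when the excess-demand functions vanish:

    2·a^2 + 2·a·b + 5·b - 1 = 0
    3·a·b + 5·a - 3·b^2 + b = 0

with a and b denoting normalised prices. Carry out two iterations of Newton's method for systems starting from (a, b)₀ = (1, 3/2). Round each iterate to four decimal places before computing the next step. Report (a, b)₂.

(-0.0683, 0.2607)

At (1, 3/2): F = (11.5000, 4.2500).
Jacobian J = [[4·a + 2·b, 2·a + 5], [3·b + 5, 3·a - 6·b + 1]].
At the point, J = [[7.0000, 7.0000], [9.5000, -5.0000]] (det J = -101.5000).
Solving J·Δ = −F gives Δ = (-0.8596, -0.7833).
Then the next iterate is (a, b)₁ = (0.1404, 0.7167).
Round to (0.1404, 0.7167) and repeat: F = (2.824174, 0.179597), J = [[1.9950, 5.2808], [7.1501, -2.8790]].
Δ = (-0.2087, -0.4560), so (a, b)₂ = (-0.0683, 0.2607).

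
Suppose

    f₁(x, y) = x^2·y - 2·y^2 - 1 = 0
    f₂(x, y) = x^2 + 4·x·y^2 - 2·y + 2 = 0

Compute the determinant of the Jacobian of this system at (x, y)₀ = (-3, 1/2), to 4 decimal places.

77.0000

J = [[2·x·y, x^2 - 4·y], [2·x + 4·y^2, 8·x·y - 2]].
At the point, J = [[-3.0000, 7.0000], [-5.0000, -14.0000]].
det J = 77.0000.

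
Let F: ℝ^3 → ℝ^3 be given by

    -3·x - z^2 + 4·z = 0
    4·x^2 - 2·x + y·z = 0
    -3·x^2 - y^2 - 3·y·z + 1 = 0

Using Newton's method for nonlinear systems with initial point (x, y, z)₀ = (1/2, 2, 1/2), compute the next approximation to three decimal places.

(0.417, 1.000, 0.333)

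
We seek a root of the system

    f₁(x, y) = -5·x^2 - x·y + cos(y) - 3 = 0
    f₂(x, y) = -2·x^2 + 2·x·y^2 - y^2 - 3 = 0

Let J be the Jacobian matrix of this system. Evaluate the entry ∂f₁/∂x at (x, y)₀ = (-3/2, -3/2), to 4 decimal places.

16.5000

∂f₁/∂x = -10·x - y.
At (-3/2, -3/2) this is 16.5000.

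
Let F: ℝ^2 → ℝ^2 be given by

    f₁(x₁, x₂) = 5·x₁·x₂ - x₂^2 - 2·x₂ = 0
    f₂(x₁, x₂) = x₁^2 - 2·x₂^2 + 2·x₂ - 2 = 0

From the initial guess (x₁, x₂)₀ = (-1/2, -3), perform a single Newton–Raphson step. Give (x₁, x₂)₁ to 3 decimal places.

(-0.013, -1.126)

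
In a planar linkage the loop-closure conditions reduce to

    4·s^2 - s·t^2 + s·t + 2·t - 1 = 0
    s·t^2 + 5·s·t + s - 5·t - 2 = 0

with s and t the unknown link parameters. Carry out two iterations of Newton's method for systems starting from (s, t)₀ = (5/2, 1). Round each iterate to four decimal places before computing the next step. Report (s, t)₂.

(0.3642, 2.2296)

At (5/2, 1): F = (26.0000, 10.5000).
Jacobian J = [[8·s - t^2 + t, -2·s·t + s + 2], [t^2 + 5·t + 1, 2·s·t + 5·s - 5]].
At the point, J = [[20.0000, -0.5000], [7.0000, 12.5000]] (det J = 253.5000).
Solving J·Δ = −F gives Δ = (-1.3028, -0.1105).
Then the next iterate is (s, t)₁ = (1.1972, 0.8895).
Round to (1.1972, 0.8895) and repeat: F = (6.629824, 1.021484), J = [[9.675890, 1.067381], [6.238710, 3.115819]].
Δ = (-0.8330, 1.3401), so (s, t)₂ = (0.3642, 2.2296).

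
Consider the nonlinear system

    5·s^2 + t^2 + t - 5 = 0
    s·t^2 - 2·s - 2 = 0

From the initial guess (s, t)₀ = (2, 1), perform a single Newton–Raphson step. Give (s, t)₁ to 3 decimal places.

At (2, 1): F = (17.000, -4.000).
Jacobian J = [[10·s, 2·t + 1], [t^2 - 2, 2·s·t]].
At the point, J = [[20.000, 3.000], [-1.000, 4.000]] (det J = 83.000).
Solving J·Δ = −F gives Δ = (-0.964, 0.759).
Then the next iterate is (s, t)₁ = (1.036, 1.759).

(1.036, 1.759)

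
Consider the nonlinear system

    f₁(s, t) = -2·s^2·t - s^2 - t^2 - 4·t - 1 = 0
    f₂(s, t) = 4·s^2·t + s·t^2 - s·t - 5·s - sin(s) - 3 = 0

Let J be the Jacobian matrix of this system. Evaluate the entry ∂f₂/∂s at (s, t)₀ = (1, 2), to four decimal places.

12.4597

∂f₂/∂s = 8·s·t + t^2 - t - cos(s) - 5.
At (1, 2) this is 12.4597.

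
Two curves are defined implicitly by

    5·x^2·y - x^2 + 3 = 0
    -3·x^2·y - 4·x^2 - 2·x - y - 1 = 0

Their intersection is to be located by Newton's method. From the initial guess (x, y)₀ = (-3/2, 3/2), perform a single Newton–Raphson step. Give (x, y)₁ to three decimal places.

At (-3/2, 3/2): F = (17.625, -18.625).
Jacobian J = [[10·x·y - 2·x, 5·x^2], [-6·x·y - 8·x - 2, -3·x^2 - 1]].
At the point, J = [[-19.500, 11.250], [23.500, -7.750]] (det J = -113.250).
Solving J·Δ = −F gives Δ = (0.644, -0.450).
Then the next iterate is (x, y)₁ = (-0.856, 1.050).

(-0.856, 1.050)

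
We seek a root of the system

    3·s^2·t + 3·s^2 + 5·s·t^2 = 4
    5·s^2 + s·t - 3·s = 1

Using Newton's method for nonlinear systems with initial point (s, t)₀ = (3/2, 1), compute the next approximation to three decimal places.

At (3/2, 1): F = (17.000, 7.250).
Jacobian J = [[6·s·t + 6·s + 5·t^2, 3·s^2 + 10·s·t], [10·s + t - 3, s]].
At the point, J = [[23.000, 21.750], [13.000, 1.500]] (det J = -248.250).
Solving J·Δ = −F gives Δ = (-0.532, -0.219).
Then the next iterate is (s, t)₁ = (0.968, 0.781).

(0.968, 0.781)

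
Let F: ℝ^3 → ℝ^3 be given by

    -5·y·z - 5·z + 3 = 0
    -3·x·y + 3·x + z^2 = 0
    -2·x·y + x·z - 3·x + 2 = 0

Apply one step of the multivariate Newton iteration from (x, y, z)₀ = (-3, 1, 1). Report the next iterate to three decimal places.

(1.119, 1.050, 0.275)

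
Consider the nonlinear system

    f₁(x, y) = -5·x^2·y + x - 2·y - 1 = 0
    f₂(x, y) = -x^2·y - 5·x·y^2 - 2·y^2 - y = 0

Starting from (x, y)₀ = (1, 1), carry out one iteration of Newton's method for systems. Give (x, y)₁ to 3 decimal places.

At (1, 1): F = (-7.000, -9.000).
Jacobian J = [[-10·x·y + 1, -5·x^2 - 2], [-2·x·y - 5·y^2, -x^2 - 10·x·y - 4·y - 1]].
At the point, J = [[-9.000, -7.000], [-7.000, -16.000]] (det J = 95.000).
Solving J·Δ = −F gives Δ = (-0.516, -0.337).
Then the next iterate is (x, y)₁ = (0.484, 0.663).

(0.484, 0.663)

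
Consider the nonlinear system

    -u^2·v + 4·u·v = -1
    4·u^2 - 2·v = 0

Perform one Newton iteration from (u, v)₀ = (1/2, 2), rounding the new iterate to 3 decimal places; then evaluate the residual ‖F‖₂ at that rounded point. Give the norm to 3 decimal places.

At (1/2, 2): F = (4.500, -3.000).
Jacobian J = [[-2·u·v + 4·v, -u^2 + 4·u], [8·u, -2]].
At the point, J = [[6.000, 1.750], [4.000, -2.000]] (det J = -19.000).
Solving J·Δ = −F gives Δ = (-0.197, -1.895).
Then the next iterate is (u, v)₁ = (0.303, 0.105).
Re-evaluating at (0.303, 0.105): F = (1.11762, 0.15724), so ‖F‖₂ = 1.129.

1.129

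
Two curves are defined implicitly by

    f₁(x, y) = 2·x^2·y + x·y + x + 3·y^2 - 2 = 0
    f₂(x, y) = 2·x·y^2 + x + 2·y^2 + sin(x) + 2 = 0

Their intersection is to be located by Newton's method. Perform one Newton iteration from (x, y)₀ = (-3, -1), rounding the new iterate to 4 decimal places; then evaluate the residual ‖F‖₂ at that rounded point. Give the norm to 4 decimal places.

At (-3, -1): F = (-17.0000, -5.141120).
Jacobian J = [[4·x·y + y + 1, 2·x^2 + x + 6·y], [2·y^2 + cos(x) + 1, 4·x·y + 4·y]].
At the point, J = [[12.0000, 9.0000], [2.010008, 8.0000]] (det J = 77.909932).
Solving J·Δ = −F gives Δ = (1.1517, 0.3533).
Then the next iterate is (x, y)₁ = (-1.8483, -0.6467).
Re-evaluating at (-1.8483, -0.6467): F = (-5.816871, -1.519596), so ‖F‖₂ = 6.0121.

6.0121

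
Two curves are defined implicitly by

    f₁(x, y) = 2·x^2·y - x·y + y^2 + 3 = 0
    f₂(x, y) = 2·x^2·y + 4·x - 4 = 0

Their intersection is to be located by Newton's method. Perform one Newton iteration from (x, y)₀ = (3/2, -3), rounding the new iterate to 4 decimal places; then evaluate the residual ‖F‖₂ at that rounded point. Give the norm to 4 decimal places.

2.9959

At (3/2, -3): F = (3.0000, -11.5000).
Jacobian J = [[4·x·y - y, 2·x^2 - x + 2·y], [4·x·y + 4, 2·x^2]].
At the point, J = [[-15.0000, -3.0000], [-14.0000, 4.5000]] (det J = -109.5000).
Solving J·Δ = −F gives Δ = (-0.1918, 1.9589).
Then the next iterate is (x, y)₁ = (1.3082, -1.0411).
Re-evaluating at (1.3082, -1.0411): F = (1.882406, -2.330651), so ‖F‖₂ = 2.9959.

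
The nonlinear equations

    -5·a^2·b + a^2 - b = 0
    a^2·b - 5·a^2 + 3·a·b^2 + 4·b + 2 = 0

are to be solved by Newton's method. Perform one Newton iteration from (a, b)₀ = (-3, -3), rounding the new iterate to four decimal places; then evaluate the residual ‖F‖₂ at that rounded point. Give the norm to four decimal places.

64.6237

At (-3, -3): F = (147.0000, -163.0000).
Jacobian J = [[-10·a·b + 2·a, -5·a^2 - 1], [2·a·b - 10·a + 3·b^2, a^2 + 6·a·b + 4]].
At the point, J = [[-96.0000, -46.0000], [75.0000, 67.0000]] (det J = -2982.0000).
Solving J·Δ = −F gives Δ = (0.7884, 1.5503).
Then the next iterate is (a, b)₁ = (-2.2116, -1.4497).
Re-evaluating at (-2.2116, -1.4497): F = (41.794553, -49.289304), so ‖F‖₂ = 64.6237.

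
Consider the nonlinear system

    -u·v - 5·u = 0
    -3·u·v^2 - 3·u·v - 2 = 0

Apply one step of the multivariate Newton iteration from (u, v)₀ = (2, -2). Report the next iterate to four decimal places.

At (2, -2): F = (-6.0000, -14.0000).
Jacobian J = [[-v - 5, -u], [-3·v^2 - 3·v, -6·u·v - 3·u]].
At the point, J = [[-3.0000, -2.0000], [-6.0000, 18.0000]] (det J = -66.0000).
Solving J·Δ = −F gives Δ = (-2.0606, 0.0909).
Then the next iterate is (u, v)₁ = (-0.0606, -1.9091).

(-0.0606, -1.9091)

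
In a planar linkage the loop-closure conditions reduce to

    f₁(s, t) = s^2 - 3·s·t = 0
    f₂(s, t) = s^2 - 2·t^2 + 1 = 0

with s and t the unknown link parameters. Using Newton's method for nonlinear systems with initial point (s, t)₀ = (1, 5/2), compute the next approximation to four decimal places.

(0.4508, 1.3402)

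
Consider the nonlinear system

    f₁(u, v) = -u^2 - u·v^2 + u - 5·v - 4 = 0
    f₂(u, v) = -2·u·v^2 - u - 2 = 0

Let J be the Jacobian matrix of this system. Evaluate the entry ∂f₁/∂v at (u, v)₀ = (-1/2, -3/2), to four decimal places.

-6.5000

∂f₁/∂v = -2·u·v - 5.
At (-1/2, -3/2) this is -6.5000.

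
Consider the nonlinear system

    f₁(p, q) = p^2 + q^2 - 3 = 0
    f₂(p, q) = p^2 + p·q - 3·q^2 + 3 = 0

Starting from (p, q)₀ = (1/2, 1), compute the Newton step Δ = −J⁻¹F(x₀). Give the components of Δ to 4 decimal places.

(0.8553, 0.4474)

At (1/2, 1): F = (-1.7500, 0.7500).
Jacobian J = [[2·p, 2·q], [2·p + q, p - 6·q]].
At the point, J = [[1.0000, 2.0000], [2.0000, -5.5000]] (det J = -9.5000).
Solving J·Δ = −F gives Δ = (0.8553, 0.4474).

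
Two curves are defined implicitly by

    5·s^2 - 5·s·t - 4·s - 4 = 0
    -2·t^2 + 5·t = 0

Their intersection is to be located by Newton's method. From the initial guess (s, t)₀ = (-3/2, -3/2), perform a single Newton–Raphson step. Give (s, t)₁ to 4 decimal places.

(-0.6146, -0.4091)

At (-3/2, -3/2): F = (2.0000, -12.0000).
Jacobian J = [[10·s - 5·t - 4, -5·s], [0, -4·t + 5]].
At the point, J = [[-11.5000, 7.5000], [0.0000, 11.0000]] (det J = -126.5000).
Solving J·Δ = −F gives Δ = (0.8854, 1.0909).
Then the next iterate is (s, t)₁ = (-0.6146, -0.4091).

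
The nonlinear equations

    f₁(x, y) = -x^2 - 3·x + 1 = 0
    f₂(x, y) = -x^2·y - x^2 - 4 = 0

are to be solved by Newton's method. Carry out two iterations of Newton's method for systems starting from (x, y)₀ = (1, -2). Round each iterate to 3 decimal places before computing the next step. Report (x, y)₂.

At (1, -2): F = (-3.000, -3.000).
Jacobian J = [[-2·x - 3, 0], [-2·x·y - 2·x, -x^2]].
At the point, J = [[-5.000, 0.000], [2.000, -1.000]] (det J = 5.000).
Solving J·Δ = −F gives Δ = (-0.600, -4.200).
Then the next iterate is (x, y)₁ = (0.400, -6.200).
Round to (0.400, -6.200) and repeat: F = (-0.360, -3.168), J = [[-3.800, 0.000], [4.160, -0.160]].
Δ = (-0.095, -22.263), so (x, y)₂ = (0.305, -28.463).

(0.305, -28.463)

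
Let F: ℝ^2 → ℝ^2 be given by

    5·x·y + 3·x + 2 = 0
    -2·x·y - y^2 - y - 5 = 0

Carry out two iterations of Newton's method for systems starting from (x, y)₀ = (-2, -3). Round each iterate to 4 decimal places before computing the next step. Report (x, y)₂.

(3.2917, -0.1196)

At (-2, -3): F = (26.0000, -23.0000).
Jacobian J = [[5·y + 3, 5·x], [-2·y, -2·x - 2·y - 1]].
At the point, J = [[-12.0000, -10.0000], [6.0000, 9.0000]] (det J = -48.0000).
Solving J·Δ = −F gives Δ = (0.0833, 2.5000).
Then the next iterate is (x, y)₁ = (-1.9167, -0.5000).
Round to (-1.9167, -0.5000) and repeat: F = (1.041650, -6.6667), J = [[0.5000, -9.5835], [1.0000, 3.8334]].
Δ = (5.2084, 0.3804), so (x, y)₂ = (3.2917, -0.1196).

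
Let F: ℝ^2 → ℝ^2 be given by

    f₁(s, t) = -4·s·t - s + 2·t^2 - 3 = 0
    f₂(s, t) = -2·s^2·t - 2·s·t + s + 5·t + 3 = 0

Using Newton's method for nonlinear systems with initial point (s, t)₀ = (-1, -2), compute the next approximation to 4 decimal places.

(0.8261, 0.6957)

At (-1, -2): F = (-2.0000, -8.0000).
Jacobian J = [[-4·t - 1, -4·s + 4·t], [-4·s·t - 2·t + 1, -2·s^2 - 2·s + 5]].
At the point, J = [[7.0000, -4.0000], [-3.0000, 5.0000]] (det J = 23.0000).
Solving J·Δ = −F gives Δ = (1.8261, 2.6957).
Then the next iterate is (s, t)₁ = (0.8261, 0.6957).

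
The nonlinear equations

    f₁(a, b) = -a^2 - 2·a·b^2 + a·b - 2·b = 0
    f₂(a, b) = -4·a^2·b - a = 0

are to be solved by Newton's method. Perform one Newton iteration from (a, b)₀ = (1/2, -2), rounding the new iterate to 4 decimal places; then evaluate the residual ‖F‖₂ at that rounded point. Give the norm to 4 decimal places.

3.6513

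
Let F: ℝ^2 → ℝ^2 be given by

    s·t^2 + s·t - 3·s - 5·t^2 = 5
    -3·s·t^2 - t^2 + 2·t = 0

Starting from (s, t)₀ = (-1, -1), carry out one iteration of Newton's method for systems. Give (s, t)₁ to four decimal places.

At (-1, -1): F = (-7.0000, 0.0000).
Jacobian J = [[t^2 + t - 3, 2·s·t + s - 10·t], [-3·t^2, -6·s·t - 2·t + 2]].
At the point, J = [[-3.0000, 11.0000], [-3.0000, -2.0000]] (det J = 39.0000).
Solving J·Δ = −F gives Δ = (-0.3590, 0.5385).
Then the next iterate is (s, t)₁ = (-1.3590, -0.4615).

(-1.3590, -0.4615)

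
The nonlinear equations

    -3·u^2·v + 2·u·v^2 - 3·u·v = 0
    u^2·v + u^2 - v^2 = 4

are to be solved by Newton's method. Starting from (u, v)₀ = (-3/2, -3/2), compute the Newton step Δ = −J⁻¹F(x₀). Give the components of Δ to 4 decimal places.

(0.9500, 1.1333)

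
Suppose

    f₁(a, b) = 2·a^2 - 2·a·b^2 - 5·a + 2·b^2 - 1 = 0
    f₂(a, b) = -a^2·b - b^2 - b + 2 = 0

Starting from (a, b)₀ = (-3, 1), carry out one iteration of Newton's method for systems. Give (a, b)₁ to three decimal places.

(-0.455, 1.523)

At (-3, 1): F = (40.000, -9.000).
Jacobian J = [[4·a - 2·b^2 - 5, -4·a·b + 4·b], [-2·a·b, -a^2 - 2·b - 1]].
At the point, J = [[-19.000, 16.000], [6.000, -12.000]] (det J = 132.000).
Solving J·Δ = −F gives Δ = (2.545, 0.523).
Then the next iterate is (a, b)₁ = (-0.455, 1.523).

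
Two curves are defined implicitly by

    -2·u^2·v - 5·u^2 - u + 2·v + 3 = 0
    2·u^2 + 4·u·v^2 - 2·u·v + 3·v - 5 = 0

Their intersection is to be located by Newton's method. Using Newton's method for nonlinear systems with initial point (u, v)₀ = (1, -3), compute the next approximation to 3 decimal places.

At (1, -3): F = (-3.000, 30.000).
Jacobian J = [[-4·u·v - 10·u - 1, -2·u^2 + 2], [4·u + 4·v^2 - 2·v, 8·u·v - 2·u + 3]].
At the point, J = [[1.000, 0.000], [46.000, -23.000]] (det J = -23.000).
Solving J·Δ = −F gives Δ = (3.000, 7.304).
Then the next iterate is (u, v)₁ = (4.000, 4.304).

(4.000, 4.304)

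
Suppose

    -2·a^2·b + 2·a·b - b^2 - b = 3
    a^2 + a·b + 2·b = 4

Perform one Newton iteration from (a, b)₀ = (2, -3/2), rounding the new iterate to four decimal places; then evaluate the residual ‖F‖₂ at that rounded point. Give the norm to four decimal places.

At (2, -3/2): F = (2.2500, -6.0000).
Jacobian J = [[-4·a·b + 2·b, -2·a^2 + 2·a - 2·b - 1], [2·a + b, a + 2]].
At the point, J = [[9.0000, -2.0000], [2.5000, 4.0000]] (det J = 41.0000).
Solving J·Δ = −F gives Δ = (0.0732, 1.4543).
Then the next iterate is (a, b)₁ = (2.0732, -0.0457).
Re-evaluating at (2.0732, -0.0457): F = (-2.753027, 0.112013), so ‖F‖₂ = 2.7553.

2.7553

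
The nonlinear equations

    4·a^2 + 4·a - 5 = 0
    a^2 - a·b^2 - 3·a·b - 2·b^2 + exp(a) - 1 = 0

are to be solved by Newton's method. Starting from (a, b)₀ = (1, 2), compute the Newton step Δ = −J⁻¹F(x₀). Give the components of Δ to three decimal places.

At (1, 2): F = (3.000, -15.28172).
Jacobian J = [[8·a + 4, 0], [2·a - b^2 - 3·b + exp(a), -2·a·b - 3·a - 4·b]].
At the point, J = [[12.000, 0.000], [-5.28172, -15.000]] (det J = -180.000).
Solving J·Δ = −F gives Δ = (-0.250, -0.931).

(-0.250, -0.931)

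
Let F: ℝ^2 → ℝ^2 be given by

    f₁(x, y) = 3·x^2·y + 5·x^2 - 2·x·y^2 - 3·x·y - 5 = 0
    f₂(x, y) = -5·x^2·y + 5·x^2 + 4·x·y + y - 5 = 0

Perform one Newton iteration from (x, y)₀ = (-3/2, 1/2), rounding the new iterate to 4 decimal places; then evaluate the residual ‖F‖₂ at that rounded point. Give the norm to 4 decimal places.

At (-3/2, 1/2): F = (12.6250, -1.8750).
Jacobian J = [[6·x·y + 10·x - 2·y^2 - 3·y, 3·x^2 - 4·x·y - 3·x], [-10·x·y + 10·x + 4·y, -5·x^2 + 4·x + 1]].
At the point, J = [[-21.5000, 14.2500], [-5.5000, -16.2500]] (det J = 427.7500).
Solving J·Δ = −F gives Δ = (0.4172, -0.2566).
Then the next iterate is (x, y)₁ = (-1.0828, 0.2434).
Re-evaluating at (-1.0828, 0.2434): F = (2.637365, -1.375414), so ‖F‖₂ = 2.9745.

2.9745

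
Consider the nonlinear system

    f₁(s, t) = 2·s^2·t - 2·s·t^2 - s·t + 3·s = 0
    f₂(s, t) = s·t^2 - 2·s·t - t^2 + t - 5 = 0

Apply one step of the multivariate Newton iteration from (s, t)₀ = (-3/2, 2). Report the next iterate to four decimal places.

At (-3/2, 2): F = (19.5000, -7.0000).
Jacobian J = [[4·s·t - 2·t^2 - t + 3, 2·s^2 - 4·s·t - s], [t^2 - 2·t, 2·s·t - 2·s - 2·t + 1]].
At the point, J = [[-19.0000, 18.0000], [0.0000, -6.0000]] (det J = 114.0000).
Solving J·Δ = −F gives Δ = (-0.0789, -1.1667).
Then the next iterate is (s, t)₁ = (-1.5789, 0.8333).

(-1.5789, 0.8333)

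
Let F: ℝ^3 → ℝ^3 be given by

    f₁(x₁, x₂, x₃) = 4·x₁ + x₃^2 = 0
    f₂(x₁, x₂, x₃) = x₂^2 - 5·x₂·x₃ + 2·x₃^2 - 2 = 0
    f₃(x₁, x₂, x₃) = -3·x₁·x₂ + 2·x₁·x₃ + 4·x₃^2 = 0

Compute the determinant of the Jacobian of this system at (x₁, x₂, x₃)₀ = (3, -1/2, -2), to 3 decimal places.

-648.000

J = [[4, 0, 2·x₃], [0, 2·x₂ - 5·x₃, -5·x₂ + 4·x₃], [-3·x₂ + 2·x₃, -3·x₁, 2·x₁ + 8·x₃]].
At the point, J = [[4.000, 0.000, -4.000], [0.000, 9.000, -5.500], [-2.500, -9.000, -10.000]].
det J = -648.000.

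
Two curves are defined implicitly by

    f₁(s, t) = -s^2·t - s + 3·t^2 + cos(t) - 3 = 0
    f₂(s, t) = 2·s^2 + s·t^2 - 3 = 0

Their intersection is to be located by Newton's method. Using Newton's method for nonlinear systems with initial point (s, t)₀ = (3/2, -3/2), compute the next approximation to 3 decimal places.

At (3/2, -3/2): F = (5.69574, 4.875).
Jacobian J = [[-2·s·t - 1, -s^2 + 6·t - sin(t)], [4·s + t^2, 2·s·t]].
At the point, J = [[3.500, -10.25251], [8.250, -4.500]] (det J = 68.83317).
Solving J·Δ = −F gives Δ = (-0.354, 0.435).
Then the next iterate is (s, t)₁ = (1.146, -1.065).

(1.146, -1.065)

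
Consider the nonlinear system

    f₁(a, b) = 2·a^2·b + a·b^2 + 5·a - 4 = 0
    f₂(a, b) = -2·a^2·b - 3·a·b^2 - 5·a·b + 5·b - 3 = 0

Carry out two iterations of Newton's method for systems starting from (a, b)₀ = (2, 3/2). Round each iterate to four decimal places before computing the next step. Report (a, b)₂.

(0.9598, 0.3243)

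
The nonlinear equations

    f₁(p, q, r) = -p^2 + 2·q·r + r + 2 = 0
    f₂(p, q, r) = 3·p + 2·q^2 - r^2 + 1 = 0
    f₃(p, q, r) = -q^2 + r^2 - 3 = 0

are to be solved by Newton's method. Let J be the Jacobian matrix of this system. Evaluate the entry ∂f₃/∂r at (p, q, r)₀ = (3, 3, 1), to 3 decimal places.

∂f₃/∂r = 2·r.
At (3, 3, 1) this is 2.000.

2.000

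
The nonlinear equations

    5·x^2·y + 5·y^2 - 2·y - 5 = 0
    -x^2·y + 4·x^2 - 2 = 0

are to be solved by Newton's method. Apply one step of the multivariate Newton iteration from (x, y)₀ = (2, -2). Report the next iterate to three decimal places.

At (2, -2): F = (-21.000, 22.000).
Jacobian J = [[10·x·y, 5·x^2 + 10·y - 2], [-2·x·y + 8·x, -x^2]].
At the point, J = [[-40.000, -2.000], [24.000, -4.000]] (det J = 208.000).
Solving J·Δ = −F gives Δ = (-0.615, 1.808).
Then the next iterate is (x, y)₁ = (1.385, -0.192).

(1.385, -0.192)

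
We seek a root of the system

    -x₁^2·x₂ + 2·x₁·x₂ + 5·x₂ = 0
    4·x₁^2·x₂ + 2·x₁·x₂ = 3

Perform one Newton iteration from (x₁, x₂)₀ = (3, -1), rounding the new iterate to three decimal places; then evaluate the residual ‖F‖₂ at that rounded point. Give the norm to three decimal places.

0.738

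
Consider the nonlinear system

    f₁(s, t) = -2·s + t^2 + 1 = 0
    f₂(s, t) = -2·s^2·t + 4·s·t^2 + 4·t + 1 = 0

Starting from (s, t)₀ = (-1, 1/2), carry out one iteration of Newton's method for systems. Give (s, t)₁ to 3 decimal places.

At (-1, 1/2): F = (3.250, 1.000).
Jacobian J = [[-2, 2·t], [-4·s·t + 4·t^2, -2·s^2 + 8·s·t + 4]].
At the point, J = [[-2.000, 1.000], [3.000, -2.000]] (det J = 1.000).
Solving J·Δ = −F gives Δ = (7.500, 11.750).
Then the next iterate is (s, t)₁ = (6.500, 12.250).

(6.500, 12.250)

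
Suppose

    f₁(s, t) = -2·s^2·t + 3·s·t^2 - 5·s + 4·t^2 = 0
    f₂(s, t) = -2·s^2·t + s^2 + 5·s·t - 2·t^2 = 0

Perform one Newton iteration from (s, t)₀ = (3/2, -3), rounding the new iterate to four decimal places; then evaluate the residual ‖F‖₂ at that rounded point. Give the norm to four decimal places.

17.9070

At (3/2, -3): F = (82.5000, -24.7500).
Jacobian J = [[-4·s·t + 3·t^2 - 5, -2·s^2 + 6·s·t + 8·t], [-4·s·t + 2·s + 5·t, -2·s^2 + 5·s - 4·t]].
At the point, J = [[40.0000, -55.5000], [6.0000, 15.0000]] (det J = 933.0000).
Solving J·Δ = −F gives Δ = (0.1459, 1.5916).
Then the next iterate is (s, t)₁ = (1.6459, -1.4084).
Re-evaluating at (1.6459, -1.4084): F = (17.129911, -5.217948), so ‖F‖₂ = 17.9070.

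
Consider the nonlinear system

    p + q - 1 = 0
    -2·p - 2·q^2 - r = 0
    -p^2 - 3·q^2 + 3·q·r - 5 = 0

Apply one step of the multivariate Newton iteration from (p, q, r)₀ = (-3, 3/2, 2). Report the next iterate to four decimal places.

(0.2963, 0.7037, -0.3148)

At (-3, 3/2, 2): F = (-2.5000, -0.5000, -11.7500).
Jacobian J = [[1, 1, 0], [-2, -4·q, -1], [-2·p, -6·q + 3·r, 3·q]].
At the point, J = [[1.0000, 1.0000, 0.0000], [-2.0000, -6.0000, -1.0000], [6.0000, -3.0000, 4.5000]] (det J = -27.0000).
Solving J·Δ = −F gives Δ = (3.2963, -0.7963, -2.3148).
Then the next iterate is (p, q, r)₁ = (0.2963, 0.7037, -0.3148).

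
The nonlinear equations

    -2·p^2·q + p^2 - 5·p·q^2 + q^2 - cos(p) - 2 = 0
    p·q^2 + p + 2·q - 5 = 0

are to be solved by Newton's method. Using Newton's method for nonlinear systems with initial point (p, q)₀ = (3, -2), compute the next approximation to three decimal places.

(2.630, -1.585)

At (3, -2): F = (-12.01001, 6.000).
Jacobian J = [[-4·p·q + 2·p - 5·q^2 + sin(p), -2·p^2 - 10·p·q + 2·q], [q^2 + 1, 2·p·q + 2]].
At the point, J = [[10.14112, 38.000], [5.000, -10.000]] (det J = -291.41120).
Solving J·Δ = −F gives Δ = (-0.370, 0.415).
Then the next iterate is (p, q)₁ = (2.630, -1.585).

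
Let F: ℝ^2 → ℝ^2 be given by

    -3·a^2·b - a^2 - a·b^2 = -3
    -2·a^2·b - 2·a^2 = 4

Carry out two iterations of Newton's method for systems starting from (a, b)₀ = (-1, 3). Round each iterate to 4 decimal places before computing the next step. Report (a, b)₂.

(-2.7118, -21.0258)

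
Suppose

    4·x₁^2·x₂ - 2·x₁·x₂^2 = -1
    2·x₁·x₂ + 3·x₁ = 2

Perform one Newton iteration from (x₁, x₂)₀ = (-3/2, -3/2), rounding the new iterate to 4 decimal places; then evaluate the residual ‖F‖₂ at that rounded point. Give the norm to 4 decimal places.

1.2256

At (-3/2, -3/2): F = (-5.7500, -2.0000).
Jacobian J = [[8·x₁·x₂ - 2·x₂^2, 4·x₁^2 - 4·x₁·x₂], [2·x₂ + 3, 2·x₁]].
At the point, J = [[13.5000, 0.0000], [0.0000, -3.0000]] (det J = -40.5000).
Solving J·Δ = −F gives Δ = (0.4259, -0.6667).
Then the next iterate is (x₁, x₂)₁ = (-1.0741, -2.1667).
Re-evaluating at (-1.0741, -2.1667): F = (1.086108, -0.567795), so ‖F‖₂ = 1.2256.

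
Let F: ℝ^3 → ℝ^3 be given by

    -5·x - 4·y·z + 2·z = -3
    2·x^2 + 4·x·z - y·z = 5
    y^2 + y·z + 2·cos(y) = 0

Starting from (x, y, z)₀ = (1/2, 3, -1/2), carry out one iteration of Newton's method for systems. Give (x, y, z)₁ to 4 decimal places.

(9.0212, 3.9646, -4.0177)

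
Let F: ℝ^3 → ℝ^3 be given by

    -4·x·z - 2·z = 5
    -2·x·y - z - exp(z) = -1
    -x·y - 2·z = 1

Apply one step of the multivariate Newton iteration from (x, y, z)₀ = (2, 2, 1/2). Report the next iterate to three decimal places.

At (2, 2, 1/2): F = (-10.000, -9.14872, -6.000).
Jacobian J = [[-4·z, 0, -4·x - 2], [-2·y, -2·x, -exp(z) - 1], [-y, -x, -2]].
At the point, J = [[-2.000, 0.000, -10.000], [-4.000, -4.000, -2.64872], [-2.000, -2.000, -2.000]] (det J = -5.40511).
Solving J·Δ = −F gives Δ = (5.550, -6.440, -2.110).
Then the next iterate is (x, y, z)₁ = (7.550, -4.440, -1.610).

(7.550, -4.440, -1.610)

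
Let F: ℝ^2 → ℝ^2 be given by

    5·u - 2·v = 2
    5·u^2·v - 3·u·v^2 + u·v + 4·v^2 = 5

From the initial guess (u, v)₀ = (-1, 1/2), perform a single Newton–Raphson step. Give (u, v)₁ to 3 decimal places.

(1.034, 1.584)

At (-1, 1/2): F = (-8.000, -1.250).
Jacobian J = [[5, -2], [10·u·v - 3·v^2 + v, 5·u^2 - 6·u·v + u + 8·v]].
At the point, J = [[5.000, -2.000], [-5.250, 11.000]] (det J = 44.500).
Solving J·Δ = −F gives Δ = (2.034, 1.084).
Then the next iterate is (u, v)₁ = (1.034, 1.584).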